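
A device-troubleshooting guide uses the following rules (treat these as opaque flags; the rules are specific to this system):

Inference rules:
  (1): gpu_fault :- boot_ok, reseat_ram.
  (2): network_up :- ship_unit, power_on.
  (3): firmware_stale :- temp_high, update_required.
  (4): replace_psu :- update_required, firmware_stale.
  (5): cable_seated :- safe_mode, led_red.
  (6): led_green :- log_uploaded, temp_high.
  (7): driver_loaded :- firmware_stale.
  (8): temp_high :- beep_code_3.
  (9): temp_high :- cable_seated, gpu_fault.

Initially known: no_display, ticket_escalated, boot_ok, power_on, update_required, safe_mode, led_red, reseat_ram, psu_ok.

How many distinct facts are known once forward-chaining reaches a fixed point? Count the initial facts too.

Round 1 — (1), (5), derive gpu_fault, cable_seated.
Round 2 — (9), derive temp_high.
Round 3 — (3), derive firmware_stale.
Round 4 — (4), (7), derive replace_psu, driver_loaded.
Closure: {boot_ok, cable_seated, driver_loaded, firmware_stale, gpu_fault, led_red, no_display, power_on, psu_ok, replace_psu, reseat_ram, safe_mode, temp_high, ticket_escalated, update_required} — 15 facts.

15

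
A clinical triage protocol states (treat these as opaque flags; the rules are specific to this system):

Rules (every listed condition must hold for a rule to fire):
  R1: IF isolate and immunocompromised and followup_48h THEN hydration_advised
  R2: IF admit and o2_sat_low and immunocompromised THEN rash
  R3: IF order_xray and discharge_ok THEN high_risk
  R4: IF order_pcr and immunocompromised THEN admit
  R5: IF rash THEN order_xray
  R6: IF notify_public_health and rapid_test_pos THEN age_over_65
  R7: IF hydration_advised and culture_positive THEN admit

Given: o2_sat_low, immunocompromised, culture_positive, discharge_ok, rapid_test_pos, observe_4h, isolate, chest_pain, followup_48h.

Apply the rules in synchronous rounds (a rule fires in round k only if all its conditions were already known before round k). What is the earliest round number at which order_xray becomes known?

4

Round 1 fires R1, giving hydration_advised.
Round 2 fires R7, giving admit.
Round 3 fires R2, giving rash.
Round 4 fires R5, giving order_xray.
order_xray first appears in round 4.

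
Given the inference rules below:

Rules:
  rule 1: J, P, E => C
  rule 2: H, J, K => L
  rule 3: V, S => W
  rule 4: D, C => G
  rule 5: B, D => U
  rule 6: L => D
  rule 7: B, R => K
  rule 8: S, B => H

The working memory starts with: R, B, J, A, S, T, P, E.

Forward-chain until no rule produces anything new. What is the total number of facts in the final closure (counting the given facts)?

Round 1 fires rule 1, rule 7, rule 8, giving C, K, H.
Round 2 fires rule 2, giving L.
Round 3 fires rule 6, giving D.
Round 4 fires rule 4, rule 5, giving G, U.
Closure: {A, B, C, D, E, G, H, J, K, L, P, R, S, T, U} — 15 facts.

15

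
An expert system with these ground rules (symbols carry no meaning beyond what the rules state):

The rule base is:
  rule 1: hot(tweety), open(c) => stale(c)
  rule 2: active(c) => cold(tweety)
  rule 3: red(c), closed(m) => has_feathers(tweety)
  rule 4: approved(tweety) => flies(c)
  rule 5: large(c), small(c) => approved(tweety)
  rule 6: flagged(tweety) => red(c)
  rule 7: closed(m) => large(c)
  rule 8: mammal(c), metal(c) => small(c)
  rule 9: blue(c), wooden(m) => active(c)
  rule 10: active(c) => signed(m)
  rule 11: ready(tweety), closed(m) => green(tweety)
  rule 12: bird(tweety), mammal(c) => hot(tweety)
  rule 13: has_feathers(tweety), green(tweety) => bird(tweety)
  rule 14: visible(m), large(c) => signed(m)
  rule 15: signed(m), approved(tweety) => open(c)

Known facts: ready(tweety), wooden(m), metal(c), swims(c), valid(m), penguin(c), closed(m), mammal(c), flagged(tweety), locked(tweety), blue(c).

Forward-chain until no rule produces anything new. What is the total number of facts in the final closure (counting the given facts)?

Round 1 — rule 6, rule 7, rule 8, rule 9, rule 11, derive red(c), large(c), small(c), active(c), green(tweety).
Round 2 — rule 2, rule 3, rule 5, rule 10, derive cold(tweety), has_feathers(tweety), approved(tweety), signed(m).
Round 3 — rule 4, rule 13, rule 15, derive flies(c), bird(tweety), open(c).
Round 4 — rule 12, derive hot(tweety).
Round 5 — rule 1, derive stale(c).
Closure: {active(c), approved(tweety), bird(tweety), blue(c), closed(m), cold(tweety), flagged(tweety), flies(c), green(tweety), has_feathers(tweety), hot(tweety), large(c), locked(tweety), mammal(c), metal(c), open(c), penguin(c), ready(tweety), red(c), signed(m), small(c), stale(c), swims(c), valid(m), wooden(m)} — 25 facts.

25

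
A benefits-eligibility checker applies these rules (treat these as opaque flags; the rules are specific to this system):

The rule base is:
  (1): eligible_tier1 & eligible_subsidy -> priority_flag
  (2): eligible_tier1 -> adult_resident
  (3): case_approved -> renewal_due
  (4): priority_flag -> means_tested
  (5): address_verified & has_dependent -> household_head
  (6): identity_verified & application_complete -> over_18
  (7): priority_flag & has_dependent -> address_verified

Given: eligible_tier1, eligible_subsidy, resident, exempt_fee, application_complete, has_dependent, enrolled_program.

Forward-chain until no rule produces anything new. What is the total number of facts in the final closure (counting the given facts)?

12

Round 1 — (1), (2), derive priority_flag, adult_resident.
Round 2 — (4), (7), derive means_tested, address_verified.
Round 3 — (5), derive household_head.
Closure: {address_verified, adult_resident, application_complete, eligible_subsidy, eligible_tier1, enrolled_program, exempt_fee, has_dependent, household_head, means_tested, priority_flag, resident} — 12 facts.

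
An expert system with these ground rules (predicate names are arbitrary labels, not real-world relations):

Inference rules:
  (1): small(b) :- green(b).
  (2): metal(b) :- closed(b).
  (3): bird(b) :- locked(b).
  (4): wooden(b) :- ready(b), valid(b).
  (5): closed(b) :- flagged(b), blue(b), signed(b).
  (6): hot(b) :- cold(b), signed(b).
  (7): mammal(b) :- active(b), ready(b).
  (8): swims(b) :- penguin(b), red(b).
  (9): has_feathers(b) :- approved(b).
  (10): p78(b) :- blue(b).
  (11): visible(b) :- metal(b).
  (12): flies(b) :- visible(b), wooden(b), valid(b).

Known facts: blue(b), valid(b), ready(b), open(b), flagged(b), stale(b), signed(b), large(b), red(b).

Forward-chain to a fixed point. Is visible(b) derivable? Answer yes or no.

yes

Round 1 fires (4), (5), (10), giving wooden(b), closed(b), p78(b).
Round 2 fires (2), giving metal(b).
Round 3 fires (11), giving visible(b).
Round 4 fires (12), giving flies(b).
visible(b) appears in round 3, so it is derivable.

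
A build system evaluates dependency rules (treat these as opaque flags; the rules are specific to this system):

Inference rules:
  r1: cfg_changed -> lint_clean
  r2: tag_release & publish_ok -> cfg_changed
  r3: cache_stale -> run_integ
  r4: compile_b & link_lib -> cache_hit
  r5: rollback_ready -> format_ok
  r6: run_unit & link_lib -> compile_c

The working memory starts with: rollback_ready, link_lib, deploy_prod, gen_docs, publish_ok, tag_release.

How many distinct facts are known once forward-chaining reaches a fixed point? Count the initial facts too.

Round 1 — r2, r5, derive cfg_changed, format_ok.
Round 2 — r1, derive lint_clean.
Closure: {cfg_changed, deploy_prod, format_ok, gen_docs, link_lib, lint_clean, publish_ok, rollback_ready, tag_release} — 9 facts.

9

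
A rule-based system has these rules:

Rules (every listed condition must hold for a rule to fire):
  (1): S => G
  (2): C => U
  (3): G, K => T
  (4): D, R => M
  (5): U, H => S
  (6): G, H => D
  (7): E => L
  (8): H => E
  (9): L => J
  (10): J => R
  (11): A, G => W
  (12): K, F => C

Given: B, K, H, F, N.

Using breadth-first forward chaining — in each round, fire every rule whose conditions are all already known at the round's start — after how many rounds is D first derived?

5

Round 1: (8) [H => E]; (12) [K, F => C]. Adds E, C.
Round 2: (2) [C => U]; (7) [E => L]. Adds U, L.
Round 3: (5) [U, H => S]; (9) [L => J]. Adds S, J.
Round 4: (1) [S => G]; (10) [J => R]. Adds G, R.
Round 5: (3) [G, K => T]; (6) [G, H => D]. Adds T, D.
D first appears in round 5.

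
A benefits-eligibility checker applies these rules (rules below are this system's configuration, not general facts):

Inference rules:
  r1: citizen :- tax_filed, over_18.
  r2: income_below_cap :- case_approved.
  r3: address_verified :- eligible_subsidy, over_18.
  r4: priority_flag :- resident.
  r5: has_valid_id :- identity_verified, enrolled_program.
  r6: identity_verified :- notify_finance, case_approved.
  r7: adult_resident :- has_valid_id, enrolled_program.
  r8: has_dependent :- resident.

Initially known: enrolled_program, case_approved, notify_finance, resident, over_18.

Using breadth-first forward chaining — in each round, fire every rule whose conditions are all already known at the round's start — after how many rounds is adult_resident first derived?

Round 1: r2 [income_below_cap :- case_approved.]; r4 [priority_flag :- resident.]; r6 [identity_verified :- notify_finance, case_approved.]; r8 [has_dependent :- resident.]. Adds income_below_cap, priority_flag, identity_verified, has_dependent.
Round 2: r5 [has_valid_id :- identity_verified, enrolled_program.]. Adds has_valid_id.
Round 3: r7 [adult_resident :- has_valid_id, enrolled_program.]. Adds adult_resident.
adult_resident first appears in round 3.

3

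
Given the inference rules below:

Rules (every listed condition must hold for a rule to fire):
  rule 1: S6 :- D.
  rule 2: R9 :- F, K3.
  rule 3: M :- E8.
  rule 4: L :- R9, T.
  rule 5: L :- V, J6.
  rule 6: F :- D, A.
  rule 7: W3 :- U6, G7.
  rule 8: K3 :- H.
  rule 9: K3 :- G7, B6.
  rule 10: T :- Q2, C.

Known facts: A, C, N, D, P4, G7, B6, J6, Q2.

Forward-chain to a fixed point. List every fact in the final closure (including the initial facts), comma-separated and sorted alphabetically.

Round 1: rule 1 [S6 :- D.]; rule 6 [F :- D, A.]; rule 9 [K3 :- G7, B6.]; rule 10 [T :- Q2, C.]. New: S6, F, K3, T.
Round 2: rule 2 [R9 :- F, K3.]. New: R9.
Round 3: rule 4 [L :- R9, T.]. New: L.

A, B6, C, D, F, G7, J6, K3, L, N, P4, Q2, R9, S6, T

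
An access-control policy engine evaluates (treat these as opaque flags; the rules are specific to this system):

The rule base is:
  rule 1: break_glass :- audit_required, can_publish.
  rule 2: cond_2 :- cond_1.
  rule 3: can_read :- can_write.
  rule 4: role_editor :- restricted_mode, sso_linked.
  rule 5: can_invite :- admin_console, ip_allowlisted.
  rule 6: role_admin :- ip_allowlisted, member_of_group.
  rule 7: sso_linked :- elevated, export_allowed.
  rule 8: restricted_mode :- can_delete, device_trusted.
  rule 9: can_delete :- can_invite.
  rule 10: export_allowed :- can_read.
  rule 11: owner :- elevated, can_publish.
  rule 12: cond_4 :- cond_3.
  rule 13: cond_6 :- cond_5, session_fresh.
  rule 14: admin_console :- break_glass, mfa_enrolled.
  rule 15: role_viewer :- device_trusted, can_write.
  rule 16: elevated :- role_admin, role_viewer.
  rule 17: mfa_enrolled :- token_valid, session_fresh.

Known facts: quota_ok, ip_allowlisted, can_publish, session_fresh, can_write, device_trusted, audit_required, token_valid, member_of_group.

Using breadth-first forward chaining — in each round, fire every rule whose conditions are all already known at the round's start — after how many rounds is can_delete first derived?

Round 1: rule 1 [break_glass :- audit_required, can_publish.]; rule 3 [can_read :- can_write.]; rule 6 [role_admin :- ip_allowlisted, member_of_group.]; rule 15 [role_viewer :- device_trusted, can_write.]; rule 17 [mfa_enrolled :- token_valid, session_fresh.]. New: break_glass, can_read, role_admin, role_viewer, mfa_enrolled.
Round 2: rule 10 [export_allowed :- can_read.]; rule 14 [admin_console :- break_glass, mfa_enrolled.]; rule 16 [elevated :- role_admin, role_viewer.]. New: export_allowed, admin_console, elevated.
Round 3: rule 5 [can_invite :- admin_console, ip_allowlisted.]; rule 7 [sso_linked :- elevated, export_allowed.]; rule 11 [owner :- elevated, can_publish.]. New: can_invite, sso_linked, owner.
Round 4: rule 9 [can_delete :- can_invite.]. New: can_delete.
can_delete first appears in round 4.

4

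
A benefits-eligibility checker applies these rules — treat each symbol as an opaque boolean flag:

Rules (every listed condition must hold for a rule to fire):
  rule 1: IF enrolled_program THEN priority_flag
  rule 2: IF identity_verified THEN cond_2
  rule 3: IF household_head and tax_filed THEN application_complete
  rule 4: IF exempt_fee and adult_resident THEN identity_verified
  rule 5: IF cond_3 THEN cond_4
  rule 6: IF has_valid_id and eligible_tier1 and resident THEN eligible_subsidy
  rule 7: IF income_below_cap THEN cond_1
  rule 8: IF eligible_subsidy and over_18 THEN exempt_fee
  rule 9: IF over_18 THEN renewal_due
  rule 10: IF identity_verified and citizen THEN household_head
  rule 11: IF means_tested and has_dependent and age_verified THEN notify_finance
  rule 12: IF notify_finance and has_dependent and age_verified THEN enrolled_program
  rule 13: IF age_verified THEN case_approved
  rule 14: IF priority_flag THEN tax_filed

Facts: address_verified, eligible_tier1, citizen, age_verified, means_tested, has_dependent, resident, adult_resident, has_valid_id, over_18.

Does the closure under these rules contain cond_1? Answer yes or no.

no

[1] rule 6 [IF has_valid_id and eligible_tier1 and resident THEN eligible_subsidy]; rule 9 [IF over_18 THEN renewal_due]; rule 11 [IF means_tested and has_dependent and age_verified THEN notify_finance]; rule 13 [IF age_verified THEN case_approved]. ⇒ new: eligible_subsidy, renewal_due, notify_finance, case_approved.
[2] rule 8 [IF eligible_subsidy and over_18 THEN exempt_fee]; rule 12 [IF notify_finance and has_dependent and age_verified THEN enrolled_program]. ⇒ new: exempt_fee, enrolled_program.
[3] rule 1 [IF enrolled_program THEN priority_flag]; rule 4 [IF exempt_fee and adult_resident THEN identity_verified]. ⇒ new: priority_flag, identity_verified.
[4] rule 2 [IF identity_verified THEN cond_2]; rule 10 [IF identity_verified and citizen THEN household_head]; rule 14 [IF priority_flag THEN tax_filed]. ⇒ new: cond_2, household_head, tax_filed.
[5] rule 3 [IF household_head and tax_filed THEN application_complete]. ⇒ new: application_complete.
Fixed point reached. cond_1 is concluded only by rule 7; rule 7 needs income_below_cap (never derived).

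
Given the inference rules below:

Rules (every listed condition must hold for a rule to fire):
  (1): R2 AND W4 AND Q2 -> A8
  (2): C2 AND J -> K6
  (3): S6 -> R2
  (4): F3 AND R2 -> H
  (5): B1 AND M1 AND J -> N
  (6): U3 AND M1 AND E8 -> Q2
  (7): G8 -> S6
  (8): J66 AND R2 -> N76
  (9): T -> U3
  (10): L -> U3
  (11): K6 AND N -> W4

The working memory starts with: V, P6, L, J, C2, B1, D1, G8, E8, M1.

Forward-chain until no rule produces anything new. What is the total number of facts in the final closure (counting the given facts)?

Round 1 — (2), (5), (7), (10), derive K6, N, S6, U3.
Round 2 — (3), (6), (11), derive R2, Q2, W4.
Round 3 — (1), derive A8.
Closure: {A8, B1, C2, D1, E8, G8, J, K6, L, M1, N, P6, Q2, R2, S6, U3, V, W4} — 18 facts.

18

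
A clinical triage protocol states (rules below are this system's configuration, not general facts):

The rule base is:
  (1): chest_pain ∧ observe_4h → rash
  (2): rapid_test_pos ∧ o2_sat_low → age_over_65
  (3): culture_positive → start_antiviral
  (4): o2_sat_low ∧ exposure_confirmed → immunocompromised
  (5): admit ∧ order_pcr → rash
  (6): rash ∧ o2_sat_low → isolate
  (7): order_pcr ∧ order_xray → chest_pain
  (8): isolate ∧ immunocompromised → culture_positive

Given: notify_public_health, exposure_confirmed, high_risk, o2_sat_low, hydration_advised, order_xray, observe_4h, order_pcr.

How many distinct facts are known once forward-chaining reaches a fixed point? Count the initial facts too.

Round 1 — (4), (7), derive immunocompromised, chest_pain.
Round 2 — (1), derive rash.
Round 3 — (6), derive isolate.
Round 4 — (8), derive culture_positive.
Round 5 — (3), derive start_antiviral.
Closure: {chest_pain, culture_positive, exposure_confirmed, high_risk, hydration_advised, immunocompromised, isolate, notify_public_health, o2_sat_low, observe_4h, order_pcr, order_xray, rash, start_antiviral} — 14 facts.

14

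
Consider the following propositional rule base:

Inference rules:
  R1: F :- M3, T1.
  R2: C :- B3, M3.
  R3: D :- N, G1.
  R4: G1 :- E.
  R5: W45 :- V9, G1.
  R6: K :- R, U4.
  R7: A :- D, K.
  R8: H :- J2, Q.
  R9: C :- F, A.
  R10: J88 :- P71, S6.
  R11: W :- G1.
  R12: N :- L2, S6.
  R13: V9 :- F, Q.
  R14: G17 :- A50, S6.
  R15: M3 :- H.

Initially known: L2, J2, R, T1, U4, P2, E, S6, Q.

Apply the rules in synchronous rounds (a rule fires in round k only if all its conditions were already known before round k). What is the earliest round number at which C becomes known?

4

Round 1: R4 [G1 :- E.]; R6 [K :- R, U4.]; R8 [H :- J2, Q.]; R12 [N :- L2, S6.]. New: G1, K, H, N.
Round 2: R3 [D :- N, G1.]; R11 [W :- G1.]; R15 [M3 :- H.]. New: D, W, M3.
Round 3: R1 [F :- M3, T1.]; R7 [A :- D, K.]. New: F, A.
Round 4: R9 [C :- F, A.]; R13 [V9 :- F, Q.]. New: C, V9.
C first appears in round 4.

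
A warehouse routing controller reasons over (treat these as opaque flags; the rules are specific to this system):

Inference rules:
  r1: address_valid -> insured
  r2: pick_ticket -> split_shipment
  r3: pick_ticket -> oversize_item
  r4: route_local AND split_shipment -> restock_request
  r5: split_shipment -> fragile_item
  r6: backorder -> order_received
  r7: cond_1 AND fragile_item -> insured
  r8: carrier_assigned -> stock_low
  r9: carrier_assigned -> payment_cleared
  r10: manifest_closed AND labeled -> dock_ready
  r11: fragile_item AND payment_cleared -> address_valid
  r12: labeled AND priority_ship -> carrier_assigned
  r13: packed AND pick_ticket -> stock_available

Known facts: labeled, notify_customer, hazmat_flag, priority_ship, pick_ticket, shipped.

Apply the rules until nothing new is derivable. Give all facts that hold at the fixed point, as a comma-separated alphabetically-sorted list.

Round 1: r2 [pick_ticket -> split_shipment]; r3 [pick_ticket -> oversize_item]; r12 [labeled AND priority_ship -> carrier_assigned]. Adds split_shipment, oversize_item, carrier_assigned.
Round 2: r5 [split_shipment -> fragile_item]; r8 [carrier_assigned -> stock_low]; r9 [carrier_assigned -> payment_cleared]. Adds fragile_item, stock_low, payment_cleared.
Round 3: r11 [fragile_item AND payment_cleared -> address_valid]. Adds address_valid.
Round 4: r1 [address_valid -> insured]. Adds insured.

address_valid, carrier_assigned, fragile_item, hazmat_flag, insured, labeled, notify_customer, oversize_item, payment_cleared, pick_ticket, priority_ship, shipped, split_shipment, stock_low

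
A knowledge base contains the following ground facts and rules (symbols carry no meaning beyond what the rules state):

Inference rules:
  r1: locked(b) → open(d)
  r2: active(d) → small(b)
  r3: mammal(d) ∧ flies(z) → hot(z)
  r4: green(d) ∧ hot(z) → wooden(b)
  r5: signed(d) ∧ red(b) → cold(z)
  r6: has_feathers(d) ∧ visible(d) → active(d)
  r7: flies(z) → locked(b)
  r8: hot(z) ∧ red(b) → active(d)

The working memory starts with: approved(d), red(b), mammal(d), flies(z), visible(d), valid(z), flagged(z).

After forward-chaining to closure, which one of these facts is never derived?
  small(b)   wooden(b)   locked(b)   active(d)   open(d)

wooden(b)

Round 1 — r3, r7, derive hot(z), locked(b).
Round 2 — r1, r8, derive open(d), active(d).
Round 3 — r2, derive small(b).
Derived: active(d) (round 2), open(d) (round 2), locked(b) (round 1), small(b) (round 3). wooden(b) never appears in any round.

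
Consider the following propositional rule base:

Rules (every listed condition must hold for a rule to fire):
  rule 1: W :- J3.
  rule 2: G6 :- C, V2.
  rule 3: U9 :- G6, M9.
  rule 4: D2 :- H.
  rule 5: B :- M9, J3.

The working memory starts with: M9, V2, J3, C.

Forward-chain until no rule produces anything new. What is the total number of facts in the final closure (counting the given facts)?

8

Round 1: rule 1 [W :- J3.]; rule 2 [G6 :- C, V2.]; rule 5 [B :- M9, J3.]. New: W, G6, B.
Round 2: rule 3 [U9 :- G6, M9.]. New: U9.
Closure: {B, C, G6, J3, M9, U9, V2, W} — 8 facts.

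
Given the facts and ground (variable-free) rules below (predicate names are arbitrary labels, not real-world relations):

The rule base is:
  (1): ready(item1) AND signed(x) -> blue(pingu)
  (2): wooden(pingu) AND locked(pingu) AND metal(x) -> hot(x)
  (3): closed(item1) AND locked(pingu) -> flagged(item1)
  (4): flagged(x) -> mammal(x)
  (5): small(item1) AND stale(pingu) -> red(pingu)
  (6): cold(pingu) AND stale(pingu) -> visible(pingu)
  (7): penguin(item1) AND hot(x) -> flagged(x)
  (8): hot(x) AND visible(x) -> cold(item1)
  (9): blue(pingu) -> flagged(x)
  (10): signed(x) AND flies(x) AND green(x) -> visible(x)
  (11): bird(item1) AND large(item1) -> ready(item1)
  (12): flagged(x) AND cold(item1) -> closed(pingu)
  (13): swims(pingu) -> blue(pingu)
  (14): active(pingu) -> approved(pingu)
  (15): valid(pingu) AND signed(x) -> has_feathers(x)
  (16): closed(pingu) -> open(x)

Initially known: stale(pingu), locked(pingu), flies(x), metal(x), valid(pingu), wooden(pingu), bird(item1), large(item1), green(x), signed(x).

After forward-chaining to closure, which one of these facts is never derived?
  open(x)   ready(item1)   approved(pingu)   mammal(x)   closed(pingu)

Round 1: (2) [wooden(pingu) AND locked(pingu) AND metal(x) -> hot(x)]; (10) [signed(x) AND flies(x) AND green(x) -> visible(x)]; (11) [bird(item1) AND large(item1) -> ready(item1)]; (15) [valid(pingu) AND signed(x) -> has_feathers(x)]. Adds hot(x), visible(x), ready(item1), has_feathers(x).
Round 2: (1) [ready(item1) AND signed(x) -> blue(pingu)]; (8) [hot(x) AND visible(x) -> cold(item1)]. Adds blue(pingu), cold(item1).
Round 3: (9) [blue(pingu) -> flagged(x)]. Adds flagged(x).
Round 4: (4) [flagged(x) -> mammal(x)]; (12) [flagged(x) AND cold(item1) -> closed(pingu)]. Adds mammal(x), closed(pingu).
Round 5: (16) [closed(pingu) -> open(x)]. Adds open(x).
Derived: closed(pingu) (round 4), mammal(x) (round 4), open(x) (round 5), ready(item1) (round 1). approved(pingu) never appears in any round.

approved(pingu)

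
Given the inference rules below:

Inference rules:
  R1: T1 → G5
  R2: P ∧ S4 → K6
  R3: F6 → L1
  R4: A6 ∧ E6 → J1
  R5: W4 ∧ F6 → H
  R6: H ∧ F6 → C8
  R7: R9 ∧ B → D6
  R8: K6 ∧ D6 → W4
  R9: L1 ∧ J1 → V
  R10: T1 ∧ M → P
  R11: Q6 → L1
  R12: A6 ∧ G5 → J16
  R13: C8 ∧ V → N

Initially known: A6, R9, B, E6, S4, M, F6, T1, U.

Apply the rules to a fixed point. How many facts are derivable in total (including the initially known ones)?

21

Round 1 — R1, R3, R4, R7, R10, derive G5, L1, J1, D6, P.
Round 2 — R2, R9, R12, derive K6, V, J16.
Round 3 — R8, derive W4.
Round 4 — R5, derive H.
Round 5 — R6, derive C8.
Round 6 — R13, derive N.
Closure: {A6, B, C8, D6, E6, F6, G5, H, J1, J16, K6, L1, M, N, P, R9, S4, T1, U, V, W4} — 21 facts.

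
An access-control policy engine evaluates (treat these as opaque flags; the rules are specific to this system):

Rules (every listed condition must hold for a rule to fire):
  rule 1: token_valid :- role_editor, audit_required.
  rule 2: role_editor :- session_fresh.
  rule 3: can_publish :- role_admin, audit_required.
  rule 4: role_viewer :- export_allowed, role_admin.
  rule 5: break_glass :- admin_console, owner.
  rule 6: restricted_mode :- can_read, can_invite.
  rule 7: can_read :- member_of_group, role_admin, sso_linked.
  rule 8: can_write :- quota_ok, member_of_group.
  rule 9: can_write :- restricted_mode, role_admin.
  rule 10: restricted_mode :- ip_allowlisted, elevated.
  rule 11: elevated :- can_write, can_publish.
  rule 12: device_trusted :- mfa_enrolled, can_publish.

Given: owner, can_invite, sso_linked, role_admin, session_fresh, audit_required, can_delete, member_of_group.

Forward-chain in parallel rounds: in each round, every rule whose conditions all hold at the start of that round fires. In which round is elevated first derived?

[1] rule 2 [role_editor :- session_fresh.]; rule 3 [can_publish :- role_admin, audit_required.]; rule 7 [can_read :- member_of_group, role_admin, sso_linked.]. ⇒ new: role_editor, can_publish, can_read.
[2] rule 1 [token_valid :- role_editor, audit_required.]; rule 6 [restricted_mode :- can_read, can_invite.]. ⇒ new: token_valid, restricted_mode.
[3] rule 9 [can_write :- restricted_mode, role_admin.]. ⇒ new: can_write.
[4] rule 11 [elevated :- can_write, can_publish.]. ⇒ new: elevated.
elevated first appears in round 4.

4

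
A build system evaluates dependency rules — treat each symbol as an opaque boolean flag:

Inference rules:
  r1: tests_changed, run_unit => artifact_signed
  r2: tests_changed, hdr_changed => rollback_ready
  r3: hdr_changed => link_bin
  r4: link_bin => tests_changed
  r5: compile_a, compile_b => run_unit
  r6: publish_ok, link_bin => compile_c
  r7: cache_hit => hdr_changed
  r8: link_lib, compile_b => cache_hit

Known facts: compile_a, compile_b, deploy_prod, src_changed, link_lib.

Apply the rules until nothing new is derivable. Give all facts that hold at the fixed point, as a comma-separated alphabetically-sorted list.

[1] r5 [compile_a, compile_b => run_unit]; r8 [link_lib, compile_b => cache_hit]. ⇒ new: run_unit, cache_hit.
[2] r7 [cache_hit => hdr_changed]. ⇒ new: hdr_changed.
[3] r3 [hdr_changed => link_bin]. ⇒ new: link_bin.
[4] r4 [link_bin => tests_changed]. ⇒ new: tests_changed.
[5] r1 [tests_changed, run_unit => artifact_signed]; r2 [tests_changed, hdr_changed => rollback_ready]. ⇒ new: artifact_signed, rollback_ready.

artifact_signed, cache_hit, compile_a, compile_b, deploy_prod, hdr_changed, link_bin, link_lib, rollback_ready, run_unit, src_changed, tests_changed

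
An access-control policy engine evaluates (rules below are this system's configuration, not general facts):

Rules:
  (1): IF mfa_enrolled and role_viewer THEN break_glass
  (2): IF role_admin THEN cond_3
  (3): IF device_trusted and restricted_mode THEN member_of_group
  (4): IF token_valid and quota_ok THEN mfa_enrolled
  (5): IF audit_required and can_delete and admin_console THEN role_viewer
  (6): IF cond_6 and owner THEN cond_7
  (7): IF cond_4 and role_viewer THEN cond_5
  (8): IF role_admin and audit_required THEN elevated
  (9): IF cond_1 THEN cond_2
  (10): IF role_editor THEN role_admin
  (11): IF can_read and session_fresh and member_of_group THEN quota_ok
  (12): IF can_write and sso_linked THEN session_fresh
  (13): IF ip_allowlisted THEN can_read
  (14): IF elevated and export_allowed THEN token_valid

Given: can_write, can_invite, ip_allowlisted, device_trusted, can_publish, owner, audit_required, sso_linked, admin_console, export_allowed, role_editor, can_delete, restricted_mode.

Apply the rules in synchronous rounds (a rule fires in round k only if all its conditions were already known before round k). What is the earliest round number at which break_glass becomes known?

5

[1] (3) [IF device_trusted and restricted_mode THEN member_of_group]; (5) [IF audit_required and can_delete and admin_console THEN role_viewer]; (10) [IF role_editor THEN role_admin]; (12) [IF can_write and sso_linked THEN session_fresh]; (13) [IF ip_allowlisted THEN can_read]. ⇒ new: member_of_group, role_viewer, role_admin, session_fresh, can_read.
[2] (2) [IF role_admin THEN cond_3]; (8) [IF role_admin and audit_required THEN elevated]; (11) [IF can_read and session_fresh and member_of_group THEN quota_ok]. ⇒ new: cond_3, elevated, quota_ok.
[3] (14) [IF elevated and export_allowed THEN token_valid]. ⇒ new: token_valid.
[4] (4) [IF token_valid and quota_ok THEN mfa_enrolled]. ⇒ new: mfa_enrolled.
[5] (1) [IF mfa_enrolled and role_viewer THEN break_glass]. ⇒ new: break_glass.
break_glass first appears in round 5.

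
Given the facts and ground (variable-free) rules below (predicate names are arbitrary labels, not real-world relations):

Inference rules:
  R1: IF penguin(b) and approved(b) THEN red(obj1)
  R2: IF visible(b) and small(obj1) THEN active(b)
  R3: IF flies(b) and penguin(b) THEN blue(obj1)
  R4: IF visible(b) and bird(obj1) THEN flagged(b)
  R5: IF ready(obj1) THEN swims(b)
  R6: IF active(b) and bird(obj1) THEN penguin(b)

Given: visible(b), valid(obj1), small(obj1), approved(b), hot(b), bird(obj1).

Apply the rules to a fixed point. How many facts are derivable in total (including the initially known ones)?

10

Round 1: R2 [IF visible(b) and small(obj1) THEN active(b)]; R4 [IF visible(b) and bird(obj1) THEN flagged(b)]. New: active(b), flagged(b).
Round 2: R6 [IF active(b) and bird(obj1) THEN penguin(b)]. New: penguin(b).
Round 3: R1 [IF penguin(b) and approved(b) THEN red(obj1)]. New: red(obj1).
Closure: {active(b), approved(b), bird(obj1), flagged(b), hot(b), penguin(b), red(obj1), small(obj1), valid(obj1), visible(b)} — 10 facts.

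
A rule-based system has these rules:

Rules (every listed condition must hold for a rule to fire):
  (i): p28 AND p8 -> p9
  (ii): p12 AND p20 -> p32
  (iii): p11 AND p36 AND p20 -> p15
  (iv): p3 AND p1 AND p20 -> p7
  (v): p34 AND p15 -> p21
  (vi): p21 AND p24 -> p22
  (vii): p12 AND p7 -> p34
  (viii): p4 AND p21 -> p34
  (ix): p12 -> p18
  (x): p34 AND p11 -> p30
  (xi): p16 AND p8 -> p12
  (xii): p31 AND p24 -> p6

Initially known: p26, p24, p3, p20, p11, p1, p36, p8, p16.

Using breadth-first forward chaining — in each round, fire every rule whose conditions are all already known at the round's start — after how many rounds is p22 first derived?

4

Round 1: (iii) [p11 AND p36 AND p20 -> p15]; (iv) [p3 AND p1 AND p20 -> p7]; (xi) [p16 AND p8 -> p12]. New: p15, p7, p12.
Round 2: (ii) [p12 AND p20 -> p32]; (vii) [p12 AND p7 -> p34]; (ix) [p12 -> p18]. New: p32, p34, p18.
Round 3: (v) [p34 AND p15 -> p21]; (x) [p34 AND p11 -> p30]. New: p21, p30.
Round 4: (vi) [p21 AND p24 -> p22]. New: p22.
p22 first appears in round 4.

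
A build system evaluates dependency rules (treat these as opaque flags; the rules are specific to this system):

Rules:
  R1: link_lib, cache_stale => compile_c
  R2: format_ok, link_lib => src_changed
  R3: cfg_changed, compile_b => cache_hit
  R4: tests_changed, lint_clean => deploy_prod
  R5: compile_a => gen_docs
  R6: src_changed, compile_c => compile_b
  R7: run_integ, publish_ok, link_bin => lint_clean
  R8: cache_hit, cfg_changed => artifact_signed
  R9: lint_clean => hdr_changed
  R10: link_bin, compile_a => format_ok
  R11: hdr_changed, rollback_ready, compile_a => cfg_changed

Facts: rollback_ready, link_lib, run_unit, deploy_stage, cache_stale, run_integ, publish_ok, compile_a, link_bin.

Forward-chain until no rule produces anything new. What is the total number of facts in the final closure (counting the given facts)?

19

Round 1 fires R1, R5, R7, R10, giving compile_c, gen_docs, lint_clean, format_ok.
Round 2 fires R2, R9, giving src_changed, hdr_changed.
Round 3 fires R6, R11, giving compile_b, cfg_changed.
Round 4 fires R3, giving cache_hit.
Round 5 fires R8, giving artifact_signed.
Closure: {artifact_signed, cache_hit, cache_stale, cfg_changed, compile_a, compile_b, compile_c, deploy_stage, format_ok, gen_docs, hdr_changed, link_bin, link_lib, lint_clean, publish_ok, rollback_ready, run_integ, run_unit, src_changed} — 19 facts.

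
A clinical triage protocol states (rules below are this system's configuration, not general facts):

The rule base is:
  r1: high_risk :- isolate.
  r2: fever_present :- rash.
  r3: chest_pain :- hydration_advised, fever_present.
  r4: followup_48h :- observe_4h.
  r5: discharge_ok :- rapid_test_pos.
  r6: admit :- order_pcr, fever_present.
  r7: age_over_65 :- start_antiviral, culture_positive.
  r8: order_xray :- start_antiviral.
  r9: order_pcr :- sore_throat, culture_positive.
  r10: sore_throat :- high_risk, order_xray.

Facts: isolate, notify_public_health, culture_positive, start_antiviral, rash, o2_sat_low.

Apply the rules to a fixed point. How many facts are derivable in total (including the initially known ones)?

13

[1] r1 [high_risk :- isolate.]; r2 [fever_present :- rash.]; r7 [age_over_65 :- start_antiviral, culture_positive.]; r8 [order_xray :- start_antiviral.]. ⇒ new: high_risk, fever_present, age_over_65, order_xray.
[2] r10 [sore_throat :- high_risk, order_xray.]. ⇒ new: sore_throat.
[3] r9 [order_pcr :- sore_throat, culture_positive.]. ⇒ new: order_pcr.
[4] r6 [admit :- order_pcr, fever_present.]. ⇒ new: admit.
Closure: {admit, age_over_65, culture_positive, fever_present, high_risk, isolate, notify_public_health, o2_sat_low, order_pcr, order_xray, rash, sore_throat, start_antiviral} — 13 facts.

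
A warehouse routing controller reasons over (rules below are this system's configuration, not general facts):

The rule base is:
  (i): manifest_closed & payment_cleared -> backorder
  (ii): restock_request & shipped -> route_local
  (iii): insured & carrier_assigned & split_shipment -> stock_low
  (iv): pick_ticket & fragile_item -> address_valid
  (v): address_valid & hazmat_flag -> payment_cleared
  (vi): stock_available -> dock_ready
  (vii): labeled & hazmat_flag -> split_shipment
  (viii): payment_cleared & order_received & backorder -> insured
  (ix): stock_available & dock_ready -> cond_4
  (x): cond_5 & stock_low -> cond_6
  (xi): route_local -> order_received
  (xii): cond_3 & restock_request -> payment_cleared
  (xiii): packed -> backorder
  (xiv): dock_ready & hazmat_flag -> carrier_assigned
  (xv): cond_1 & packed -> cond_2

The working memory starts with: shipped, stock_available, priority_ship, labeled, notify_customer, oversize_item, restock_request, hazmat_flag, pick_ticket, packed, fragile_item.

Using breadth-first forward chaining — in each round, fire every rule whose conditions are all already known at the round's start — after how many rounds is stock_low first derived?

4

Round 1: (ii) [restock_request & shipped -> route_local]; (iv) [pick_ticket & fragile_item -> address_valid]; (vi) [stock_available -> dock_ready]; (vii) [labeled & hazmat_flag -> split_shipment]; (xiii) [packed -> backorder]. New: route_local, address_valid, dock_ready, split_shipment, backorder.
Round 2: (v) [address_valid & hazmat_flag -> payment_cleared]; (ix) [stock_available & dock_ready -> cond_4]; (xi) [route_local -> order_received]; (xiv) [dock_ready & hazmat_flag -> carrier_assigned]. New: payment_cleared, cond_4, order_received, carrier_assigned.
Round 3: (viii) [payment_cleared & order_received & backorder -> insured]. New: insured.
Round 4: (iii) [insured & carrier_assigned & split_shipment -> stock_low]. New: stock_low.
stock_low first appears in round 4.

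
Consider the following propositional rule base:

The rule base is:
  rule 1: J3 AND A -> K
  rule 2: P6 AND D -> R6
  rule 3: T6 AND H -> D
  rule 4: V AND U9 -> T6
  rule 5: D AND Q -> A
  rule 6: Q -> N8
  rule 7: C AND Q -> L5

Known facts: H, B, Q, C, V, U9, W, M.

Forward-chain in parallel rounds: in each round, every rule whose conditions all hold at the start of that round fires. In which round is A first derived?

3

Round 1 — rule 4, rule 6, rule 7, derive T6, N8, L5.
Round 2 — rule 3, derive D.
Round 3 — rule 5, derive A.
A first appears in round 3.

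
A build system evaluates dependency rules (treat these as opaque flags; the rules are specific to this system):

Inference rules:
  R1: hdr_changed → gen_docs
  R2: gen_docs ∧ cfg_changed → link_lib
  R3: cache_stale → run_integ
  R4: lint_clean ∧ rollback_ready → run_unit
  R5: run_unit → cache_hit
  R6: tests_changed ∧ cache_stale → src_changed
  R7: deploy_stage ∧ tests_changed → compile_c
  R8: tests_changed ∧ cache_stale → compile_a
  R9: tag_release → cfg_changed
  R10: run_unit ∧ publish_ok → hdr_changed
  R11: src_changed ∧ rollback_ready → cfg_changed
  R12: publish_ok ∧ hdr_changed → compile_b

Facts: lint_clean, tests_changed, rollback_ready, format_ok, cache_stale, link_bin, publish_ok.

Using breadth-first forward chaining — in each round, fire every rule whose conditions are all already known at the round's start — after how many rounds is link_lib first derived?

4

Round 1 — R3, R4, R6, R8, derive run_integ, run_unit, src_changed, compile_a.
Round 2 — R5, R10, R11, derive cache_hit, hdr_changed, cfg_changed.
Round 3 — R1, R12, derive gen_docs, compile_b.
Round 4 — R2, derive link_lib.
link_lib first appears in round 4.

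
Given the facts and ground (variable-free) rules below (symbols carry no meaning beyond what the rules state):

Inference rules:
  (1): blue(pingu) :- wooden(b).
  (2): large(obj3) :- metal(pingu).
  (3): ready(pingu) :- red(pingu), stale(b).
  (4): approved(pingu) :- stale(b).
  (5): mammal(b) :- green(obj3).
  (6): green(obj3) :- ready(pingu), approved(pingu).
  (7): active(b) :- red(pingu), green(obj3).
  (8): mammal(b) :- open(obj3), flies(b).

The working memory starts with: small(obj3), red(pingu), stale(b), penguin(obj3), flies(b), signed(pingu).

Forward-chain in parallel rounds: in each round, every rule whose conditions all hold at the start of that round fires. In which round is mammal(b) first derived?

Round 1 fires (3), (4), giving ready(pingu), approved(pingu).
Round 2 fires (6), giving green(obj3).
Round 3 fires (5), (7), giving mammal(b), active(b).
mammal(b) first appears in round 3.

3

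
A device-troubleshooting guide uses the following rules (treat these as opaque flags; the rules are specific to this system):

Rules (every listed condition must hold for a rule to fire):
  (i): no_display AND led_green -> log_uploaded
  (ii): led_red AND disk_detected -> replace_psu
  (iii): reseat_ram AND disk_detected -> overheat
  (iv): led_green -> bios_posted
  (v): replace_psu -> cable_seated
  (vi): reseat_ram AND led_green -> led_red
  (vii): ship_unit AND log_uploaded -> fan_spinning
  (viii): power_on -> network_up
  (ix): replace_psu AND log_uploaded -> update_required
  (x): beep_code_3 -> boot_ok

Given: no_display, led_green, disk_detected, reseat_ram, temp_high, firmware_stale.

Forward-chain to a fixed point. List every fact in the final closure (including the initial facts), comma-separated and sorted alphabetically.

bios_posted, cable_seated, disk_detected, firmware_stale, led_green, led_red, log_uploaded, no_display, overheat, replace_psu, reseat_ram, temp_high, update_required

[1] (i) [no_display AND led_green -> log_uploaded]; (iii) [reseat_ram AND disk_detected -> overheat]; (iv) [led_green -> bios_posted]; (vi) [reseat_ram AND led_green -> led_red]. ⇒ new: log_uploaded, overheat, bios_posted, led_red.
[2] (ii) [led_red AND disk_detected -> replace_psu]. ⇒ new: replace_psu.
[3] (v) [replace_psu -> cable_seated]; (ix) [replace_psu AND log_uploaded -> update_required]. ⇒ new: cable_seated, update_required.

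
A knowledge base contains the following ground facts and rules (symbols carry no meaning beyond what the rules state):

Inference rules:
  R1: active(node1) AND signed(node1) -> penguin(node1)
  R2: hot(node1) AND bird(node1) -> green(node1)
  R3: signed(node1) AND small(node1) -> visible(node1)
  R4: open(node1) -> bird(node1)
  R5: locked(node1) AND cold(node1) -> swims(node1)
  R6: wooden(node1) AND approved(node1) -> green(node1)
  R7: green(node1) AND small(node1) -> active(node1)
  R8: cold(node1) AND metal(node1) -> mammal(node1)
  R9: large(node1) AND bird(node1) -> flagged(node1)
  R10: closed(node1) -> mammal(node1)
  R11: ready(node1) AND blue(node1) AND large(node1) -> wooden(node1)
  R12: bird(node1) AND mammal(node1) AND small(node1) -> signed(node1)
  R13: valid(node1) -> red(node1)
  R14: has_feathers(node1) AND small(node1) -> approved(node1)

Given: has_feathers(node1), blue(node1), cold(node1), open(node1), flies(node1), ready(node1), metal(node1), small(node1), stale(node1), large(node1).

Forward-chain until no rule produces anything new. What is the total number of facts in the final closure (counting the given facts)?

20

Round 1 fires R4, R8, R11, R14, giving bird(node1), mammal(node1), wooden(node1), approved(node1).
Round 2 fires R6, R9, R12, giving green(node1), flagged(node1), signed(node1).
Round 3 fires R3, R7, giving visible(node1), active(node1).
Round 4 fires R1, giving penguin(node1).
Closure: {active(node1), approved(node1), bird(node1), blue(node1), cold(node1), flagged(node1), flies(node1), green(node1), has_feathers(node1), large(node1), mammal(node1), metal(node1), open(node1), penguin(node1), ready(node1), signed(node1), small(node1), stale(node1), visible(node1), wooden(node1)} — 20 facts.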